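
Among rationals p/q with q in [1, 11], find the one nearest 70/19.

Expand x = 70/19 as a continued fraction with the Euclidean algorithm:
  70 = 3*19 + 13, so a_0 = 3.
  19 = 1*13 + 6, so a_1 = 1.
  13 = 2*6 + 1, so a_2 = 2.
  6 = 6*1 + 0, so a_3 = 6.
so x = [3; 1, 2, 6].
Convergents (p_i = a_i*p_{i-1} + p_{i-2}, q_i = a_i*q_{i-1} + q_{i-2} with p_{-2}=0, p_{-1}=1, q_{-2}=1, q_{-1}=0), until the denominator exceeds 11:
  i=0: a_0=3, p_0 = 3*1 + 0 = 3, q_0 = 3*0 + 1 = 1.
  i=1: a_1=1, p_1 = 1*3 + 1 = 4, q_1 = 1*1 + 0 = 1.
  i=2: a_2=2, p_2 = 2*4 + 3 = 11, q_2 = 2*1 + 1 = 3.
  i=3: a_3=6, p_3 = 6*11 + 4 = 70, q_3 = 6*3 + 1 = 19.
q_3 = 19 > 11, so the last convergent with denominator <= 11 is p_2/q_2 = 11/3.
The closest fraction with denominator <= 11 is either p_2/q_2 or the intermediate fraction (k*p_2 + p_1)/(k*q_2 + q_1) with the largest k >= 1 whose denominator stays <= 11; these approach x as k grows, and every other convergent or intermediate fraction in range is farther away.
Largest k: floor((11 - q_1)/q_2) = floor((11 - 1)/3) = 3.
That gives (3*11 + 4)/(3*3 + 1) = 37/10.
Compare the errors: |x - 11/3| = |70*3 - 11*19|/(19*3) = 1/57, and |x - 37/10| = |70*10 - 37*19|/(19*10) = 3/190.
Cross-multiplying, 3*57 = 171 < 190 = 1*190, so 3/190 is smaller: the intermediate fraction 37/10 is closer to x than 11/3.

37/10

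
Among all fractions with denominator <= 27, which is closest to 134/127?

Expand x = 134/127 as a continued fraction with the Euclidean algorithm:
  134 = 1*127 + 7, so a_0 = 1.
  127 = 18*7 + 1, so a_1 = 18.
  7 = 7*1 + 0, so a_2 = 7.
so x = [1; 18, 7].
Convergents (p_i = a_i*p_{i-1} + p_{i-2}, q_i = a_i*q_{i-1} + q_{i-2} with p_{-2}=0, p_{-1}=1, q_{-2}=1, q_{-1}=0), until the denominator exceeds 27:
  i=0: a_0=1, p_0 = 1*1 + 0 = 1, q_0 = 1*0 + 1 = 1.
  i=1: a_1=18, p_1 = 18*1 + 1 = 19, q_1 = 18*1 + 0 = 18.
  i=2: a_2=7, p_2 = 7*19 + 1 = 134, q_2 = 7*18 + 1 = 127.
q_2 = 127 > 27, so the last convergent with denominator <= 27 is p_1/q_1 = 19/18.
The closest fraction with denominator <= 27 is either p_1/q_1 or the intermediate fraction (k*p_1 + p_0)/(k*q_1 + q_0) with the largest k >= 1 whose denominator stays <= 27; these approach x as k grows, and every other convergent or intermediate fraction in range is farther away.
Largest k: floor((27 - q_0)/q_1) = floor((27 - 1)/18) = 1.
That gives (1*19 + 1)/(1*18 + 1) = 20/19.
Compare the errors: |x - 19/18| = |134*18 - 19*127|/(127*18) = 1/2286, and |x - 20/19| = |134*19 - 20*127|/(127*19) = 6/2413.
Cross-multiplying, 1*2413 = 2413 < 13716 = 6*2286, so 1/2286 is smaller: the convergent 19/18 is closer to x than 20/19.

19/18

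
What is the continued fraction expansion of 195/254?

Run the Euclidean algorithm on 195 and 254; the successive quotients are the partial quotients a_0, a_1, ... (each step inverts the fractional part left over by the previous one):
  195 = 0*254 + 195, so a_0 = 0.
  254 = 1*195 + 59, so a_1 = 1.
  195 = 3*59 + 18, so a_2 = 3.
  59 = 3*18 + 5, so a_3 = 3.
  18 = 3*5 + 3, so a_4 = 3.
  5 = 1*3 + 2, so a_5 = 1.
  3 = 1*2 + 1, so a_6 = 1.
  2 = 2*1 + 0, so a_7 = 2.
The remainder reaches 0 after 8 divisions, so the expansion has 8 partial quotients, read off in order.

[0; 1, 3, 3, 3, 1, 1, 2]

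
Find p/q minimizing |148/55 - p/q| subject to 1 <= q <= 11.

Expand x = 148/55 as a continued fraction with the Euclidean algorithm:
  148 = 2*55 + 38, so a_0 = 2.
  55 = 1*38 + 17, so a_1 = 1.
  38 = 2*17 + 4, so a_2 = 2.
  17 = 4*4 + 1, so a_3 = 4.
  4 = 4*1 + 0, so a_4 = 4.
so x = [2; 1, 2, 4, 4].
Convergents (p_i = a_i*p_{i-1} + p_{i-2}, q_i = a_i*q_{i-1} + q_{i-2} with p_{-2}=0, p_{-1}=1, q_{-2}=1, q_{-1}=0), until the denominator exceeds 11:
  i=0: a_0=2, p_0 = 2*1 + 0 = 2, q_0 = 2*0 + 1 = 1.
  i=1: a_1=1, p_1 = 1*2 + 1 = 3, q_1 = 1*1 + 0 = 1.
  i=2: a_2=2, p_2 = 2*3 + 2 = 8, q_2 = 2*1 + 1 = 3.
  i=3: a_3=4, p_3 = 4*8 + 3 = 35, q_3 = 4*3 + 1 = 13.
q_3 = 13 > 11, so the last convergent with denominator <= 11 is p_2/q_2 = 8/3.
The closest fraction with denominator <= 11 is either p_2/q_2 or the intermediate fraction (k*p_2 + p_1)/(k*q_2 + q_1) with the largest k >= 1 whose denominator stays <= 11; these approach x as k grows, and every other convergent or intermediate fraction in range is farther away.
Largest k: floor((11 - q_1)/q_2) = floor((11 - 1)/3) = 3.
That gives (3*8 + 3)/(3*3 + 1) = 27/10.
Compare the errors: |x - 8/3| = |148*3 - 8*55|/(55*3) = 4/165, and |x - 27/10| = |148*10 - 27*55|/(55*10) = 5/550.
Cross-multiplying, 5*165 = 825 < 2200 = 4*550, so 5/550 is smaller: the intermediate fraction 27/10 is closer to x than 8/3.

27/10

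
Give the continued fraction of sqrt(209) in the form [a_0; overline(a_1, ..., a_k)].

[14; overline(2, 5, 3, 2, 3, 5, 2, 28)]

Write x_i = (sqrt(209) + m_i)/d_i with (m_0, d_0) = (0, 1). a_0 = floor(sqrt(209)) = 14, since 14^2 = 196 <= 209 < 225 = 15^2.
Iterate m_{i+1} = d_i*a_i - m_i, d_{i+1} = (209 - m_{i+1}^2)/d_i, a_{i+1} = floor((a_0 + m_{i+1})/d_{i+1}):
  m_1 = 1*14 - 0 = 14, d_1 = (209 - 14^2)/1 = 13/1 = 13, a_1 = floor((14 + 14)/13) = 2.
  m_2 = 13*2 - 14 = 12, d_2 = (209 - 12^2)/13 = 65/13 = 5, a_2 = floor((14 + 12)/5) = 5.
  m_3 = 5*5 - 12 = 13, d_3 = (209 - 13^2)/5 = 40/5 = 8, a_3 = floor((14 + 13)/8) = 3.
  m_4 = 8*3 - 13 = 11, d_4 = (209 - 11^2)/8 = 88/8 = 11, a_4 = floor((14 + 11)/11) = 2.
  m_5 = 11*2 - 11 = 11, d_5 = (209 - 11^2)/11 = 88/11 = 8, a_5 = floor((14 + 11)/8) = 3.
  m_6 = 8*3 - 11 = 13, d_6 = (209 - 13^2)/8 = 40/8 = 5, a_6 = floor((14 + 13)/5) = 5.
  m_7 = 5*5 - 13 = 12, d_7 = (209 - 12^2)/5 = 65/5 = 13, a_7 = floor((14 + 12)/13) = 2.
  m_8 = 13*2 - 12 = 14, d_8 = (209 - 14^2)/13 = 13/13 = 1, a_8 = floor((14 + 14)/1) = 28.
  m_9 = 1*28 - 14 = 14, d_9 = (209 - 14^2)/1 = 13/1 = 13: (m_9, d_9) = (m_1, d_1) = (14, 13), so from here the quotients repeat a_1, ..., a_8; the period length is 8.
Hence the expansion of sqrt(209) is a_0 = 14 followed by the repeating block 2, 5, 3, 2, 3, 5, 2, 28 (period 8).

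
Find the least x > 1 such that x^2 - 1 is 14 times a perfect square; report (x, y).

(x, y) = (15, 4)

First expand sqrt(14) as a continued fraction. With x_i = (sqrt(14) + m_i)/d_i and (m_0, d_0) = (0, 1): a_0 = floor(sqrt(14)) = 3, since 3^2 = 9 <= 14 < 16 = 4^2.
Iterate m_{i+1} = d_i*a_i - m_i, d_{i+1} = (14 - m_{i+1}^2)/d_i, a_{i+1} = floor((a_0 + m_{i+1})/d_{i+1}):
  m_1 = 1*3 - 0 = 3, d_1 = (14 - 3^2)/1 = 5/1 = 5, a_1 = floor((3 + 3)/5) = 1.
  m_2 = 5*1 - 3 = 2, d_2 = (14 - 2^2)/5 = 10/5 = 2, a_2 = floor((3 + 2)/2) = 2.
  m_3 = 2*2 - 2 = 2, d_3 = (14 - 2^2)/2 = 10/2 = 5, a_3 = floor((3 + 2)/5) = 1.
  m_4 = 5*1 - 2 = 3, d_4 = (14 - 3^2)/5 = 5/5 = 1, a_4 = floor((3 + 3)/1) = 6.
  m_5 = 1*6 - 3 = 3, d_5 = (14 - 3^2)/1 = 5/1 = 5: (m_5, d_5) = (m_1, d_1) = (3, 5), so from here the quotients repeat a_1, ..., a_4; the period length is 4.
So sqrt(14) = [3; (1, 2, 1, 6)] with period length k = 4.
k is even, so the fundamental solution of x^2 - 14y^2 = 1 is (p_{k-1}, q_{k-1}) = (p_3, q_3); compute convergents through index 3.
Convergents (p_i = a_i*p_{i-1} + p_{i-2}, q_i = a_i*q_{i-1} + q_{i-2} with p_{-2}=0, p_{-1}=1, q_{-2}=1, q_{-1}=0):
  i=0: a_0=3, p_0 = 3*1 + 0 = 3, q_0 = 3*0 + 1 = 1.
  i=1: a_1=1, p_1 = 1*3 + 1 = 4, q_1 = 1*1 + 0 = 1.
  i=2: a_2=2, p_2 = 2*4 + 3 = 11, q_2 = 2*1 + 1 = 3.
  i=3: a_3=1, p_3 = 1*11 + 4 = 15, q_3 = 1*3 + 1 = 4.
Check: 15^2 - 14*4^2 = 225 - 224 = 1, so (x, y) = (15, 4) solves the equation, and by the theorem it is the least positive solution.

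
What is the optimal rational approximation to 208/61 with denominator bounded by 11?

Expand x = 208/61 as a continued fraction with the Euclidean algorithm:
  208 = 3*61 + 25, so a_0 = 3.
  61 = 2*25 + 11, so a_1 = 2.
  25 = 2*11 + 3, so a_2 = 2.
  11 = 3*3 + 2, so a_3 = 3.
  3 = 1*2 + 1, so a_4 = 1.
  2 = 2*1 + 0, so a_5 = 2.
so x = [3; 2, 2, 3, 1, 2].
Convergents (p_i = a_i*p_{i-1} + p_{i-2}, q_i = a_i*q_{i-1} + q_{i-2} with p_{-2}=0, p_{-1}=1, q_{-2}=1, q_{-1}=0), until the denominator exceeds 11:
  i=0: a_0=3, p_0 = 3*1 + 0 = 3, q_0 = 3*0 + 1 = 1.
  i=1: a_1=2, p_1 = 2*3 + 1 = 7, q_1 = 2*1 + 0 = 2.
  i=2: a_2=2, p_2 = 2*7 + 3 = 17, q_2 = 2*2 + 1 = 5.
  i=3: a_3=3, p_3 = 3*17 + 7 = 58, q_3 = 3*5 + 2 = 17.
q_3 = 17 > 11, so the last convergent with denominator <= 11 is p_2/q_2 = 17/5.
The closest fraction with denominator <= 11 is either p_2/q_2 or the intermediate fraction (k*p_2 + p_1)/(k*q_2 + q_1) with the largest k >= 1 whose denominator stays <= 11; these approach x as k grows, and every other convergent or intermediate fraction in range is farther away.
Largest k: floor((11 - q_1)/q_2) = floor((11 - 2)/5) = 1.
That gives (1*17 + 7)/(1*5 + 2) = 24/7.
Compare the errors: |x - 17/5| = |208*5 - 17*61|/(61*5) = 3/305, and |x - 24/7| = |208*7 - 24*61|/(61*7) = 8/427.
Cross-multiplying, 3*427 = 1281 < 2440 = 8*305, so 3/305 is smaller: the convergent 17/5 is closer to x than 24/7.

17/5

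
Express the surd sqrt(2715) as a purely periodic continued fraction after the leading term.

Write x_i = (sqrt(2715) + m_i)/d_i with (m_0, d_0) = (0, 1). a_0 = floor(sqrt(2715)) = 52, since 52^2 = 2704 <= 2715 < 2809 = 53^2.
Iterate m_{i+1} = d_i*a_i - m_i, d_{i+1} = (2715 - m_{i+1}^2)/d_i, a_{i+1} = floor((a_0 + m_{i+1})/d_{i+1}):
  m_1 = 1*52 - 0 = 52, d_1 = (2715 - 52^2)/1 = 11/1 = 11, a_1 = floor((52 + 52)/11) = 9.
  m_2 = 11*9 - 52 = 47, d_2 = (2715 - 47^2)/11 = 506/11 = 46, a_2 = floor((52 + 47)/46) = 2.
  m_3 = 46*2 - 47 = 45, d_3 = (2715 - 45^2)/46 = 690/46 = 15, a_3 = floor((52 + 45)/15) = 6.
  m_4 = 15*6 - 45 = 45, d_4 = (2715 - 45^2)/15 = 690/15 = 46, a_4 = floor((52 + 45)/46) = 2.
  m_5 = 46*2 - 45 = 47, d_5 = (2715 - 47^2)/46 = 506/46 = 11, a_5 = floor((52 + 47)/11) = 9.
  m_6 = 11*9 - 47 = 52, d_6 = (2715 - 52^2)/11 = 11/11 = 1, a_6 = floor((52 + 52)/1) = 104.
  m_7 = 1*104 - 52 = 52, d_7 = (2715 - 52^2)/1 = 11/1 = 11: (m_7, d_7) = (m_1, d_1) = (52, 11), so from here the quotients repeat a_1, ..., a_6; the period length is 6.
Hence the expansion of sqrt(2715) is a_0 = 52 followed by the repeating block 9, 2, 6, 2, 9, 104 (period 6).

[52; (9, 2, 6, 2, 9, 104)]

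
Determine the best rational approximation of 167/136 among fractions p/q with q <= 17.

16/13

Expand x = 167/136 as a continued fraction with the Euclidean algorithm:
  167 = 1*136 + 31, so a_0 = 1.
  136 = 4*31 + 12, so a_1 = 4.
  31 = 2*12 + 7, so a_2 = 2.
  12 = 1*7 + 5, so a_3 = 1.
  7 = 1*5 + 2, so a_4 = 1.
  5 = 2*2 + 1, so a_5 = 2.
  2 = 2*1 + 0, so a_6 = 2.
so x = [1; 4, 2, 1, 1, 2, 2].
Convergents (p_i = a_i*p_{i-1} + p_{i-2}, q_i = a_i*q_{i-1} + q_{i-2} with p_{-2}=0, p_{-1}=1, q_{-2}=1, q_{-1}=0), until the denominator exceeds 17:
  i=0: a_0=1, p_0 = 1*1 + 0 = 1, q_0 = 1*0 + 1 = 1.
  i=1: a_1=4, p_1 = 4*1 + 1 = 5, q_1 = 4*1 + 0 = 4.
  i=2: a_2=2, p_2 = 2*5 + 1 = 11, q_2 = 2*4 + 1 = 9.
  i=3: a_3=1, p_3 = 1*11 + 5 = 16, q_3 = 1*9 + 4 = 13.
  i=4: a_4=1, p_4 = 1*16 + 11 = 27, q_4 = 1*13 + 9 = 22.
q_4 = 22 > 17, so the last convergent with denominator <= 17 is p_3/q_3 = 16/13.
The closest fraction with denominator <= 17 is either p_3/q_3 or the intermediate fraction (k*p_3 + p_2)/(k*q_3 + q_2) with the largest k >= 1 whose denominator stays <= 17; these approach x as k grows, and every other convergent or intermediate fraction in range is farther away.
Largest k: floor((17 - q_2)/q_3) = floor((17 - 9)/13) = 0.
Since k = 0, no intermediate fraction beyond p_3/q_3 has denominator <= 17, so the convergent 16/13 is the closest (its error is |167*13 - 16*136|/(136*13) = 5/1768).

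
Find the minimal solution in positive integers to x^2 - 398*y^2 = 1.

First expand sqrt(398) as a continued fraction. With x_i = (sqrt(398) + m_i)/d_i and (m_0, d_0) = (0, 1): a_0 = floor(sqrt(398)) = 19, since 19^2 = 361 <= 398 < 400 = 20^2.
Iterate m_{i+1} = d_i*a_i - m_i, d_{i+1} = (398 - m_{i+1}^2)/d_i, a_{i+1} = floor((a_0 + m_{i+1})/d_{i+1}):
  m_1 = 1*19 - 0 = 19, d_1 = (398 - 19^2)/1 = 37/1 = 37, a_1 = floor((19 + 19)/37) = 1.
  m_2 = 37*1 - 19 = 18, d_2 = (398 - 18^2)/37 = 74/37 = 2, a_2 = floor((19 + 18)/2) = 18.
  m_3 = 2*18 - 18 = 18, d_3 = (398 - 18^2)/2 = 74/2 = 37, a_3 = floor((19 + 18)/37) = 1.
  m_4 = 37*1 - 18 = 19, d_4 = (398 - 19^2)/37 = 37/37 = 1, a_4 = floor((19 + 19)/1) = 38.
  m_5 = 1*38 - 19 = 19, d_5 = (398 - 19^2)/1 = 37/1 = 37: (m_5, d_5) = (m_1, d_1) = (19, 37), so from here the quotients repeat a_1, ..., a_4; the period length is 4.
So sqrt(398) = [19; (1, 18, 1, 38)] with period length k = 4.
k is even, so the fundamental solution of x^2 - 398y^2 = 1 is (p_{k-1}, q_{k-1}) = (p_3, q_3); compute convergents through index 3.
Convergents (p_i = a_i*p_{i-1} + p_{i-2}, q_i = a_i*q_{i-1} + q_{i-2} with p_{-2}=0, p_{-1}=1, q_{-2}=1, q_{-1}=0):
  i=0: a_0=19, p_0 = 19*1 + 0 = 19, q_0 = 19*0 + 1 = 1.
  i=1: a_1=1, p_1 = 1*19 + 1 = 20, q_1 = 1*1 + 0 = 1.
  i=2: a_2=18, p_2 = 18*20 + 19 = 379, q_2 = 18*1 + 1 = 19.
  i=3: a_3=1, p_3 = 1*379 + 20 = 399, q_3 = 1*19 + 1 = 20.
Check: 399^2 - 398*20^2 = 159201 - 159200 = 1, so (x, y) = (399, 20) solves the equation, and by the theorem it is the least positive solution.

(x, y) = (399, 20)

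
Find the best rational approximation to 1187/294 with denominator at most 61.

214/53

Expand x = 1187/294 as a continued fraction with the Euclidean algorithm:
  1187 = 4*294 + 11, so a_0 = 4.
  294 = 26*11 + 8, so a_1 = 26.
  11 = 1*8 + 3, so a_2 = 1.
  8 = 2*3 + 2, so a_3 = 2.
  3 = 1*2 + 1, so a_4 = 1.
  2 = 2*1 + 0, so a_5 = 2.
so x = [4; 26, 1, 2, 1, 2].
Convergents (p_i = a_i*p_{i-1} + p_{i-2}, q_i = a_i*q_{i-1} + q_{i-2} with p_{-2}=0, p_{-1}=1, q_{-2}=1, q_{-1}=0), until the denominator exceeds 61:
  i=0: a_0=4, p_0 = 4*1 + 0 = 4, q_0 = 4*0 + 1 = 1.
  i=1: a_1=26, p_1 = 26*4 + 1 = 105, q_1 = 26*1 + 0 = 26.
  i=2: a_2=1, p_2 = 1*105 + 4 = 109, q_2 = 1*26 + 1 = 27.
  i=3: a_3=2, p_3 = 2*109 + 105 = 323, q_3 = 2*27 + 26 = 80.
q_3 = 80 > 61, so the last convergent with denominator <= 61 is p_2/q_2 = 109/27.
The closest fraction with denominator <= 61 is either p_2/q_2 or the intermediate fraction (k*p_2 + p_1)/(k*q_2 + q_1) with the largest k >= 1 whose denominator stays <= 61; these approach x as k grows, and every other convergent or intermediate fraction in range is farther away.
Largest k: floor((61 - q_1)/q_2) = floor((61 - 26)/27) = 1.
That gives (1*109 + 105)/(1*27 + 26) = 214/53.
Compare the errors: |x - 109/27| = |1187*27 - 109*294|/(294*27) = 3/7938, and |x - 214/53| = |1187*53 - 214*294|/(294*53) = 5/15582.
Cross-multiplying, 5*7938 = 39690 < 46746 = 3*15582, so 5/15582 is smaller: the intermediate fraction 214/53 is closer to x than 109/27.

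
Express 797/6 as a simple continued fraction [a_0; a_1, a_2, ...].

Run the Euclidean algorithm on 797 and 6; the successive quotients are the partial quotients a_0, a_1, ... (each step inverts the fractional part left over by the previous one):
  797 = 132*6 + 5, so a_0 = 132.
  6 = 1*5 + 1, so a_1 = 1.
  5 = 5*1 + 0, so a_2 = 5.
The remainder reaches 0 after 3 divisions, so the expansion has 3 partial quotients, read off in order.

[132; 1, 5]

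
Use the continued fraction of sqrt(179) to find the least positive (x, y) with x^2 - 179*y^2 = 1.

(x, y) = (4190210, 313191)

First expand sqrt(179) as a continued fraction. With x_i = (sqrt(179) + m_i)/d_i and (m_0, d_0) = (0, 1): a_0 = floor(sqrt(179)) = 13, since 13^2 = 169 <= 179 < 196 = 14^2.
Iterate m_{i+1} = d_i*a_i - m_i, d_{i+1} = (179 - m_{i+1}^2)/d_i, a_{i+1} = floor((a_0 + m_{i+1})/d_{i+1}):
  m_1 = 1*13 - 0 = 13, d_1 = (179 - 13^2)/1 = 10/1 = 10, a_1 = floor((13 + 13)/10) = 2.
  m_2 = 10*2 - 13 = 7, d_2 = (179 - 7^2)/10 = 130/10 = 13, a_2 = floor((13 + 7)/13) = 1.
  m_3 = 13*1 - 7 = 6, d_3 = (179 - 6^2)/13 = 143/13 = 11, a_3 = floor((13 + 6)/11) = 1.
  m_4 = 11*1 - 6 = 5, d_4 = (179 - 5^2)/11 = 154/11 = 14, a_4 = floor((13 + 5)/14) = 1.
  m_5 = 14*1 - 5 = 9, d_5 = (179 - 9^2)/14 = 98/14 = 7, a_5 = floor((13 + 9)/7) = 3.
  m_6 = 7*3 - 9 = 12, d_6 = (179 - 12^2)/7 = 35/7 = 5, a_6 = floor((13 + 12)/5) = 5.
  m_7 = 5*5 - 12 = 13, d_7 = (179 - 13^2)/5 = 10/5 = 2, a_7 = floor((13 + 13)/2) = 13.
  m_8 = 2*13 - 13 = 13, d_8 = (179 - 13^2)/2 = 10/2 = 5, a_8 = floor((13 + 13)/5) = 5.
  m_9 = 5*5 - 13 = 12, d_9 = (179 - 12^2)/5 = 35/5 = 7, a_9 = floor((13 + 12)/7) = 3.
  m_10 = 7*3 - 12 = 9, d_10 = (179 - 9^2)/7 = 98/7 = 14, a_10 = floor((13 + 9)/14) = 1.
  m_11 = 14*1 - 9 = 5, d_11 = (179 - 5^2)/14 = 154/14 = 11, a_11 = floor((13 + 5)/11) = 1.
  m_12 = 11*1 - 5 = 6, d_12 = (179 - 6^2)/11 = 143/11 = 13, a_12 = floor((13 + 6)/13) = 1.
  m_13 = 13*1 - 6 = 7, d_13 = (179 - 7^2)/13 = 130/13 = 10, a_13 = floor((13 + 7)/10) = 2.
  m_14 = 10*2 - 7 = 13, d_14 = (179 - 13^2)/10 = 10/10 = 1, a_14 = floor((13 + 13)/1) = 26.
  m_15 = 1*26 - 13 = 13, d_15 = (179 - 13^2)/1 = 10/1 = 10: (m_15, d_15) = (m_1, d_1) = (13, 10), so from here the quotients repeat a_1, ..., a_14; the period length is 14.
So sqrt(179) = [13; (2, 1, 1, 1, 3, 5, 13, 5, 3, 1, 1, 1, 2, 26)] with period length k = 14.
k is even, so the fundamental solution of x^2 - 179y^2 = 1 is (p_{k-1}, q_{k-1}) = (p_13, q_13); compute convergents through index 13.
Convergents (p_i = a_i*p_{i-1} + p_{i-2}, q_i = a_i*q_{i-1} + q_{i-2} with p_{-2}=0, p_{-1}=1, q_{-2}=1, q_{-1}=0):
  i=0: a_0=13, p_0 = 13*1 + 0 = 13, q_0 = 13*0 + 1 = 1.
  i=1: a_1=2, p_1 = 2*13 + 1 = 27, q_1 = 2*1 + 0 = 2.
  i=2: a_2=1, p_2 = 1*27 + 13 = 40, q_2 = 1*2 + 1 = 3.
  i=3: a_3=1, p_3 = 1*40 + 27 = 67, q_3 = 1*3 + 2 = 5.
  i=4: a_4=1, p_4 = 1*67 + 40 = 107, q_4 = 1*5 + 3 = 8.
  i=5: a_5=3, p_5 = 3*107 + 67 = 388, q_5 = 3*8 + 5 = 29.
  i=6: a_6=5, p_6 = 5*388 + 107 = 2047, q_6 = 5*29 + 8 = 153.
  i=7: a_7=13, p_7 = 13*2047 + 388 = 26999, q_7 = 13*153 + 29 = 2018.
  i=8: a_8=5, p_8 = 5*26999 + 2047 = 137042, q_8 = 5*2018 + 153 = 10243.
  i=9: a_9=3, p_9 = 3*137042 + 26999 = 438125, q_9 = 3*10243 + 2018 = 32747.
  i=10: a_10=1, p_10 = 1*438125 + 137042 = 575167, q_10 = 1*32747 + 10243 = 42990.
  i=11: a_11=1, p_11 = 1*575167 + 438125 = 1013292, q_11 = 1*42990 + 32747 = 75737.
  i=12: a_12=1, p_12 = 1*1013292 + 575167 = 1588459, q_12 = 1*75737 + 42990 = 118727.
  i=13: a_13=2, p_13 = 2*1588459 + 1013292 = 4190210, q_13 = 2*118727 + 75737 = 313191.
Check: 4190210^2 - 179*313191^2 = 17557859844100 - 17557859844099 = 1, so (x, y) = (4190210, 313191) solves the equation, and by the theorem it is the least positive solution.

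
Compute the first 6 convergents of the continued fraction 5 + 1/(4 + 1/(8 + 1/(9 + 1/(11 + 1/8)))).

5/1, 21/4, 173/33, 1578/301, 17531/3344, 141826/27053

Using the convergent recurrence p_i = a_i*p_{i-1} + p_{i-2}, q_i = a_i*q_{i-1} + q_{i-2} with p_{-2}=0, p_{-1}=1, q_{-2}=1, q_{-1}=0:
  i=0: a_0=5, p_0 = 5*1 + 0 = 5, q_0 = 5*0 + 1 = 1.
  i=1: a_1=4, p_1 = 4*5 + 1 = 21, q_1 = 4*1 + 0 = 4.
  i=2: a_2=8, p_2 = 8*21 + 5 = 173, q_2 = 8*4 + 1 = 33.
  i=3: a_3=9, p_3 = 9*173 + 21 = 1578, q_3 = 9*33 + 4 = 301.
  i=4: a_4=11, p_4 = 11*1578 + 173 = 17531, q_4 = 11*301 + 33 = 3344.
  i=5: a_5=8, p_5 = 8*17531 + 1578 = 141826, q_5 = 8*3344 + 301 = 27053.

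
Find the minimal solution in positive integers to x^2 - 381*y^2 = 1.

First expand sqrt(381) as a continued fraction. With x_i = (sqrt(381) + m_i)/d_i and (m_0, d_0) = (0, 1): a_0 = floor(sqrt(381)) = 19, since 19^2 = 361 <= 381 < 400 = 20^2.
Iterate m_{i+1} = d_i*a_i - m_i, d_{i+1} = (381 - m_{i+1}^2)/d_i, a_{i+1} = floor((a_0 + m_{i+1})/d_{i+1}):
  m_1 = 1*19 - 0 = 19, d_1 = (381 - 19^2)/1 = 20/1 = 20, a_1 = floor((19 + 19)/20) = 1.
  m_2 = 20*1 - 19 = 1, d_2 = (381 - 1^2)/20 = 380/20 = 19, a_2 = floor((19 + 1)/19) = 1.
  m_3 = 19*1 - 1 = 18, d_3 = (381 - 18^2)/19 = 57/19 = 3, a_3 = floor((19 + 18)/3) = 12.
  m_4 = 3*12 - 18 = 18, d_4 = (381 - 18^2)/3 = 57/3 = 19, a_4 = floor((19 + 18)/19) = 1.
  m_5 = 19*1 - 18 = 1, d_5 = (381 - 1^2)/19 = 380/19 = 20, a_5 = floor((19 + 1)/20) = 1.
  m_6 = 20*1 - 1 = 19, d_6 = (381 - 19^2)/20 = 20/20 = 1, a_6 = floor((19 + 19)/1) = 38.
  m_7 = 1*38 - 19 = 19, d_7 = (381 - 19^2)/1 = 20/1 = 20: (m_7, d_7) = (m_1, d_1) = (19, 20), so from here the quotients repeat a_1, ..., a_6; the period length is 6.
So sqrt(381) = [19; (1, 1, 12, 1, 1, 38)] with period length k = 6.
k is even, so the fundamental solution of x^2 - 381y^2 = 1 is (p_{k-1}, q_{k-1}) = (p_5, q_5); compute convergents through index 5.
Convergents (p_i = a_i*p_{i-1} + p_{i-2}, q_i = a_i*q_{i-1} + q_{i-2} with p_{-2}=0, p_{-1}=1, q_{-2}=1, q_{-1}=0):
  i=0: a_0=19, p_0 = 19*1 + 0 = 19, q_0 = 19*0 + 1 = 1.
  i=1: a_1=1, p_1 = 1*19 + 1 = 20, q_1 = 1*1 + 0 = 1.
  i=2: a_2=1, p_2 = 1*20 + 19 = 39, q_2 = 1*1 + 1 = 2.
  i=3: a_3=12, p_3 = 12*39 + 20 = 488, q_3 = 12*2 + 1 = 25.
  i=4: a_4=1, p_4 = 1*488 + 39 = 527, q_4 = 1*25 + 2 = 27.
  i=5: a_5=1, p_5 = 1*527 + 488 = 1015, q_5 = 1*27 + 25 = 52.
Check: 1015^2 - 381*52^2 = 1030225 - 1030224 = 1, so (x, y) = (1015, 52) solves the equation, and by the theorem it is the least positive solution.

(x, y) = (1015, 52)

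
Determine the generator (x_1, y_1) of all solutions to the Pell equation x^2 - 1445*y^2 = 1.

First expand sqrt(1445) as a continued fraction. With x_i = (sqrt(1445) + m_i)/d_i and (m_0, d_0) = (0, 1): a_0 = floor(sqrt(1445)) = 38, since 38^2 = 1444 <= 1445 < 1521 = 39^2.
Iterate m_{i+1} = d_i*a_i - m_i, d_{i+1} = (1445 - m_{i+1}^2)/d_i, a_{i+1} = floor((a_0 + m_{i+1})/d_{i+1}):
  m_1 = 1*38 - 0 = 38, d_1 = (1445 - 38^2)/1 = 1/1 = 1, a_1 = floor((38 + 38)/1) = 76.
  m_2 = 1*76 - 38 = 38, d_2 = (1445 - 38^2)/1 = 1/1 = 1: (m_2, d_2) = (m_1, d_1) = (38, 1), so from here the quotient a_1 repeats; the period length is 1.
So sqrt(1445) = [38; (76)] with period length k = 1.
k is odd, so (p_{k-1}, q_{k-1}) only solves x^2 - 1445y^2 = -1 and the fundamental solution of x^2 - 1445y^2 = 1 is (p_{2k-1}, q_{2k-1}) = (p_1, q_1); compute convergents through index 1, running through the period twice.
Convergents (p_i = a_i*p_{i-1} + p_{i-2}, q_i = a_i*q_{i-1} + q_{i-2} with p_{-2}=0, p_{-1}=1, q_{-2}=1, q_{-1}=0):
  i=0: a_0=38, p_0 = 38*1 + 0 = 38, q_0 = 38*0 + 1 = 1.
  i=1: a_1=76, p_1 = 76*38 + 1 = 2889, q_1 = 76*1 + 0 = 76.
Indeed p_0^2 - 1445*q_0^2 = 1444 - 1445 = -1, not +1.
Check: 2889^2 - 1445*76^2 = 8346321 - 8346320 = 1, so (x, y) = (2889, 76) solves the equation, and by the theorem it is the least positive solution.

(x, y) = (2889, 76)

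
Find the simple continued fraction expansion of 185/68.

Run the Euclidean algorithm on 185 and 68; the successive quotients are the partial quotients a_0, a_1, ... (each step inverts the fractional part left over by the previous one):
  185 = 2*68 + 49, so a_0 = 2.
  68 = 1*49 + 19, so a_1 = 1.
  49 = 2*19 + 11, so a_2 = 2.
  19 = 1*11 + 8, so a_3 = 1.
  11 = 1*8 + 3, so a_4 = 1.
  8 = 2*3 + 2, so a_5 = 2.
  3 = 1*2 + 1, so a_6 = 1.
  2 = 2*1 + 0, so a_7 = 2.
The remainder reaches 0 after 8 divisions, so the expansion has 8 partial quotients, read off in order.

[2; 1, 2, 1, 1, 2, 1, 2]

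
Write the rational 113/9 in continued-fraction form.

[12; 1, 1, 4]

Run the Euclidean algorithm on 113 and 9; the successive quotients are the partial quotients a_0, a_1, ... (each step inverts the fractional part left over by the previous one):
  113 = 12*9 + 5, so a_0 = 12.
  9 = 1*5 + 4, so a_1 = 1.
  5 = 1*4 + 1, so a_2 = 1.
  4 = 4*1 + 0, so a_3 = 4.
The remainder reaches 0 after 4 divisions, so the expansion has 4 partial quotients, read off in order.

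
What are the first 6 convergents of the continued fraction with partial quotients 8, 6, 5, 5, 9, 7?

Using the convergent recurrence p_i = a_i*p_{i-1} + p_{i-2}, q_i = a_i*q_{i-1} + q_{i-2} with p_{-2}=0, p_{-1}=1, q_{-2}=1, q_{-1}=0:
  i=0: a_0=8, p_0 = 8*1 + 0 = 8, q_0 = 8*0 + 1 = 1.
  i=1: a_1=6, p_1 = 6*8 + 1 = 49, q_1 = 6*1 + 0 = 6.
  i=2: a_2=5, p_2 = 5*49 + 8 = 253, q_2 = 5*6 + 1 = 31.
  i=3: a_3=5, p_3 = 5*253 + 49 = 1314, q_3 = 5*31 + 6 = 161.
  i=4: a_4=9, p_4 = 9*1314 + 253 = 12079, q_4 = 9*161 + 31 = 1480.
  i=5: a_5=7, p_5 = 7*12079 + 1314 = 85867, q_5 = 7*1480 + 161 = 10521.

8/1, 49/6, 253/31, 1314/161, 12079/1480, 85867/10521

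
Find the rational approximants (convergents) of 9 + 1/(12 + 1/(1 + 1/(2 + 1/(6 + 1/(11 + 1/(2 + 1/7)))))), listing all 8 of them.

9/1, 109/12, 118/13, 345/38, 2188/241, 24413/2689, 51014/5619, 381511/42022

Using the convergent recurrence p_i = a_i*p_{i-1} + p_{i-2}, q_i = a_i*q_{i-1} + q_{i-2} with p_{-2}=0, p_{-1}=1, q_{-2}=1, q_{-1}=0:
  i=0: a_0=9, p_0 = 9*1 + 0 = 9, q_0 = 9*0 + 1 = 1.
  i=1: a_1=12, p_1 = 12*9 + 1 = 109, q_1 = 12*1 + 0 = 12.
  i=2: a_2=1, p_2 = 1*109 + 9 = 118, q_2 = 1*12 + 1 = 13.
  i=3: a_3=2, p_3 = 2*118 + 109 = 345, q_3 = 2*13 + 12 = 38.
  i=4: a_4=6, p_4 = 6*345 + 118 = 2188, q_4 = 6*38 + 13 = 241.
  i=5: a_5=11, p_5 = 11*2188 + 345 = 24413, q_5 = 11*241 + 38 = 2689.
  i=6: a_6=2, p_6 = 2*24413 + 2188 = 51014, q_6 = 2*2689 + 241 = 5619.
  i=7: a_7=7, p_7 = 7*51014 + 24413 = 381511, q_7 = 7*5619 + 2689 = 42022.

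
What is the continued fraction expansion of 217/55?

Run the Euclidean algorithm on 217 and 55; the successive quotients are the partial quotients a_0, a_1, ... (each step inverts the fractional part left over by the previous one):
  217 = 3*55 + 52, so a_0 = 3.
  55 = 1*52 + 3, so a_1 = 1.
  52 = 17*3 + 1, so a_2 = 17.
  3 = 3*1 + 0, so a_3 = 3.
The remainder reaches 0 after 4 divisions, so the expansion has 4 partial quotients, read off in order.

[3; 1, 17, 3]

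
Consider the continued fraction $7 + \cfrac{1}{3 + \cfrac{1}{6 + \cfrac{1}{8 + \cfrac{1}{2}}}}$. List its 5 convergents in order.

Using the convergent recurrence p_i = a_i*p_{i-1} + p_{i-2}, q_i = a_i*q_{i-1} + q_{i-2} with p_{-2}=0, p_{-1}=1, q_{-2}=1, q_{-1}=0:
  i=0: a_0=7, p_0 = 7*1 + 0 = 7, q_0 = 7*0 + 1 = 1.
  i=1: a_1=3, p_1 = 3*7 + 1 = 22, q_1 = 3*1 + 0 = 3.
  i=2: a_2=6, p_2 = 6*22 + 7 = 139, q_2 = 6*3 + 1 = 19.
  i=3: a_3=8, p_3 = 8*139 + 22 = 1134, q_3 = 8*19 + 3 = 155.
  i=4: a_4=2, p_4 = 2*1134 + 139 = 2407, q_4 = 2*155 + 19 = 329.

7/1, 22/3, 139/19, 1134/155, 2407/329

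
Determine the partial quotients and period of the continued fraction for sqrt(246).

Write x_i = (sqrt(246) + m_i)/d_i with (m_0, d_0) = (0, 1). a_0 = floor(sqrt(246)) = 15, since 15^2 = 225 <= 246 < 256 = 16^2.
Iterate m_{i+1} = d_i*a_i - m_i, d_{i+1} = (246 - m_{i+1}^2)/d_i, a_{i+1} = floor((a_0 + m_{i+1})/d_{i+1}):
  m_1 = 1*15 - 0 = 15, d_1 = (246 - 15^2)/1 = 21/1 = 21, a_1 = floor((15 + 15)/21) = 1.
  m_2 = 21*1 - 15 = 6, d_2 = (246 - 6^2)/21 = 210/21 = 10, a_2 = floor((15 + 6)/10) = 2.
  m_3 = 10*2 - 6 = 14, d_3 = (246 - 14^2)/10 = 50/10 = 5, a_3 = floor((15 + 14)/5) = 5.
  m_4 = 5*5 - 14 = 11, d_4 = (246 - 11^2)/5 = 125/5 = 25, a_4 = floor((15 + 11)/25) = 1.
  m_5 = 25*1 - 11 = 14, d_5 = (246 - 14^2)/25 = 50/25 = 2, a_5 = floor((15 + 14)/2) = 14.
  m_6 = 2*14 - 14 = 14, d_6 = (246 - 14^2)/2 = 50/2 = 25, a_6 = floor((15 + 14)/25) = 1.
  m_7 = 25*1 - 14 = 11, d_7 = (246 - 11^2)/25 = 125/25 = 5, a_7 = floor((15 + 11)/5) = 5.
  m_8 = 5*5 - 11 = 14, d_8 = (246 - 14^2)/5 = 50/5 = 10, a_8 = floor((15 + 14)/10) = 2.
  m_9 = 10*2 - 14 = 6, d_9 = (246 - 6^2)/10 = 210/10 = 21, a_9 = floor((15 + 6)/21) = 1.
  m_10 = 21*1 - 6 = 15, d_10 = (246 - 15^2)/21 = 21/21 = 1, a_10 = floor((15 + 15)/1) = 30.
  m_11 = 1*30 - 15 = 15, d_11 = (246 - 15^2)/1 = 21/1 = 21: (m_11, d_11) = (m_1, d_1) = (15, 21), so from here the quotients repeat a_1, ..., a_10; the period length is 10.
Hence the expansion of sqrt(246) is a_0 = 15 followed by the repeating block 1, 2, 5, 1, 14, 1, 5, 2, 1, 30 (period 10).

[15; (1, 2, 5, 1, 14, 1, 5, 2, 1, 30)]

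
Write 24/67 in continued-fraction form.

Run the Euclidean algorithm on 24 and 67; the successive quotients are the partial quotients a_0, a_1, ... (each step inverts the fractional part left over by the previous one):
  24 = 0*67 + 24, so a_0 = 0.
  67 = 2*24 + 19, so a_1 = 2.
  24 = 1*19 + 5, so a_2 = 1.
  19 = 3*5 + 4, so a_3 = 3.
  5 = 1*4 + 1, so a_4 = 1.
  4 = 4*1 + 0, so a_5 = 4.
The remainder reaches 0 after 6 divisions, so the expansion has 6 partial quotients, read off in order.

[0; 2, 1, 3, 1, 4]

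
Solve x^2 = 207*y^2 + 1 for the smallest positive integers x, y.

First expand sqrt(207) as a continued fraction. With x_i = (sqrt(207) + m_i)/d_i and (m_0, d_0) = (0, 1): a_0 = floor(sqrt(207)) = 14, since 14^2 = 196 <= 207 < 225 = 15^2.
Iterate m_{i+1} = d_i*a_i - m_i, d_{i+1} = (207 - m_{i+1}^2)/d_i, a_{i+1} = floor((a_0 + m_{i+1})/d_{i+1}):
  m_1 = 1*14 - 0 = 14, d_1 = (207 - 14^2)/1 = 11/1 = 11, a_1 = floor((14 + 14)/11) = 2.
  m_2 = 11*2 - 14 = 8, d_2 = (207 - 8^2)/11 = 143/11 = 13, a_2 = floor((14 + 8)/13) = 1.
  m_3 = 13*1 - 8 = 5, d_3 = (207 - 5^2)/13 = 182/13 = 14, a_3 = floor((14 + 5)/14) = 1.
  m_4 = 14*1 - 5 = 9, d_4 = (207 - 9^2)/14 = 126/14 = 9, a_4 = floor((14 + 9)/9) = 2.
  m_5 = 9*2 - 9 = 9, d_5 = (207 - 9^2)/9 = 126/9 = 14, a_5 = floor((14 + 9)/14) = 1.
  m_6 = 14*1 - 9 = 5, d_6 = (207 - 5^2)/14 = 182/14 = 13, a_6 = floor((14 + 5)/13) = 1.
  m_7 = 13*1 - 5 = 8, d_7 = (207 - 8^2)/13 = 143/13 = 11, a_7 = floor((14 + 8)/11) = 2.
  m_8 = 11*2 - 8 = 14, d_8 = (207 - 14^2)/11 = 11/11 = 1, a_8 = floor((14 + 14)/1) = 28.
  m_9 = 1*28 - 14 = 14, d_9 = (207 - 14^2)/1 = 11/1 = 11: (m_9, d_9) = (m_1, d_1) = (14, 11), so from here the quotients repeat a_1, ..., a_8; the period length is 8.
So sqrt(207) = [14; (2, 1, 1, 2, 1, 1, 2, 28)] with period length k = 8.
k is even, so the fundamental solution of x^2 - 207y^2 = 1 is (p_{k-1}, q_{k-1}) = (p_7, q_7); compute convergents through index 7.
Convergents (p_i = a_i*p_{i-1} + p_{i-2}, q_i = a_i*q_{i-1} + q_{i-2} with p_{-2}=0, p_{-1}=1, q_{-2}=1, q_{-1}=0):
  i=0: a_0=14, p_0 = 14*1 + 0 = 14, q_0 = 14*0 + 1 = 1.
  i=1: a_1=2, p_1 = 2*14 + 1 = 29, q_1 = 2*1 + 0 = 2.
  i=2: a_2=1, p_2 = 1*29 + 14 = 43, q_2 = 1*2 + 1 = 3.
  i=3: a_3=1, p_3 = 1*43 + 29 = 72, q_3 = 1*3 + 2 = 5.
  i=4: a_4=2, p_4 = 2*72 + 43 = 187, q_4 = 2*5 + 3 = 13.
  i=5: a_5=1, p_5 = 1*187 + 72 = 259, q_5 = 1*13 + 5 = 18.
  i=6: a_6=1, p_6 = 1*259 + 187 = 446, q_6 = 1*18 + 13 = 31.
  i=7: a_7=2, p_7 = 2*446 + 259 = 1151, q_7 = 2*31 + 18 = 80.
Check: 1151^2 - 207*80^2 = 1324801 - 1324800 = 1, so (x, y) = (1151, 80) solves the equation, and by the theorem it is the least positive solution.

(x, y) = (1151, 80)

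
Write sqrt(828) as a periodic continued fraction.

[28; (1, 3, 2, 3, 1, 56)]

Write x_i = (sqrt(828) + m_i)/d_i with (m_0, d_0) = (0, 1). a_0 = floor(sqrt(828)) = 28, since 28^2 = 784 <= 828 < 841 = 29^2.
Iterate m_{i+1} = d_i*a_i - m_i, d_{i+1} = (828 - m_{i+1}^2)/d_i, a_{i+1} = floor((a_0 + m_{i+1})/d_{i+1}):
  m_1 = 1*28 - 0 = 28, d_1 = (828 - 28^2)/1 = 44/1 = 44, a_1 = floor((28 + 28)/44) = 1.
  m_2 = 44*1 - 28 = 16, d_2 = (828 - 16^2)/44 = 572/44 = 13, a_2 = floor((28 + 16)/13) = 3.
  m_3 = 13*3 - 16 = 23, d_3 = (828 - 23^2)/13 = 299/13 = 23, a_3 = floor((28 + 23)/23) = 2.
  m_4 = 23*2 - 23 = 23, d_4 = (828 - 23^2)/23 = 299/23 = 13, a_4 = floor((28 + 23)/13) = 3.
  m_5 = 13*3 - 23 = 16, d_5 = (828 - 16^2)/13 = 572/13 = 44, a_5 = floor((28 + 16)/44) = 1.
  m_6 = 44*1 - 16 = 28, d_6 = (828 - 28^2)/44 = 44/44 = 1, a_6 = floor((28 + 28)/1) = 56.
  m_7 = 1*56 - 28 = 28, d_7 = (828 - 28^2)/1 = 44/1 = 44: (m_7, d_7) = (m_1, d_1) = (28, 44), so from here the quotients repeat a_1, ..., a_6; the period length is 6.
Hence the expansion of sqrt(828) is a_0 = 28 followed by the repeating block 1, 3, 2, 3, 1, 56 (period 6).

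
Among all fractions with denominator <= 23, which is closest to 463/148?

72/23

Expand x = 463/148 as a continued fraction with the Euclidean algorithm:
  463 = 3*148 + 19, so a_0 = 3.
  148 = 7*19 + 15, so a_1 = 7.
  19 = 1*15 + 4, so a_2 = 1.
  15 = 3*4 + 3, so a_3 = 3.
  4 = 1*3 + 1, so a_4 = 1.
  3 = 3*1 + 0, so a_5 = 3.
so x = [3; 7, 1, 3, 1, 3].
Convergents (p_i = a_i*p_{i-1} + p_{i-2}, q_i = a_i*q_{i-1} + q_{i-2} with p_{-2}=0, p_{-1}=1, q_{-2}=1, q_{-1}=0), until the denominator exceeds 23:
  i=0: a_0=3, p_0 = 3*1 + 0 = 3, q_0 = 3*0 + 1 = 1.
  i=1: a_1=7, p_1 = 7*3 + 1 = 22, q_1 = 7*1 + 0 = 7.
  i=2: a_2=1, p_2 = 1*22 + 3 = 25, q_2 = 1*7 + 1 = 8.
  i=3: a_3=3, p_3 = 3*25 + 22 = 97, q_3 = 3*8 + 7 = 31.
q_3 = 31 > 23, so the last convergent with denominator <= 23 is p_2/q_2 = 25/8.
The closest fraction with denominator <= 23 is either p_2/q_2 or the intermediate fraction (k*p_2 + p_1)/(k*q_2 + q_1) with the largest k >= 1 whose denominator stays <= 23; these approach x as k grows, and every other convergent or intermediate fraction in range is farther away.
Largest k: floor((23 - q_1)/q_2) = floor((23 - 7)/8) = 2.
That gives (2*25 + 22)/(2*8 + 7) = 72/23.
Compare the errors: |x - 25/8| = |463*8 - 25*148|/(148*8) = 4/1184, and |x - 72/23| = |463*23 - 72*148|/(148*23) = 7/3404.
Cross-multiplying, 7*1184 = 8288 < 13616 = 4*3404, so 7/3404 is smaller: the intermediate fraction 72/23 is closer to x than 25/8.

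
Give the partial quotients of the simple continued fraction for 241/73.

[3; 3, 3, 7]

Run the Euclidean algorithm on 241 and 73; the successive quotients are the partial quotients a_0, a_1, ... (each step inverts the fractional part left over by the previous one):
  241 = 3*73 + 22, so a_0 = 3.
  73 = 3*22 + 7, so a_1 = 3.
  22 = 3*7 + 1, so a_2 = 3.
  7 = 7*1 + 0, so a_3 = 7.
The remainder reaches 0 after 4 divisions, so the expansion has 4 partial quotients, read off in order.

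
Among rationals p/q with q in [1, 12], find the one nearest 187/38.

Expand x = 187/38 as a continued fraction with the Euclidean algorithm:
  187 = 4*38 + 35, so a_0 = 4.
  38 = 1*35 + 3, so a_1 = 1.
  35 = 11*3 + 2, so a_2 = 11.
  3 = 1*2 + 1, so a_3 = 1.
  2 = 2*1 + 0, so a_4 = 2.
so x = [4; 1, 11, 1, 2].
Convergents (p_i = a_i*p_{i-1} + p_{i-2}, q_i = a_i*q_{i-1} + q_{i-2} with p_{-2}=0, p_{-1}=1, q_{-2}=1, q_{-1}=0), until the denominator exceeds 12:
  i=0: a_0=4, p_0 = 4*1 + 0 = 4, q_0 = 4*0 + 1 = 1.
  i=1: a_1=1, p_1 = 1*4 + 1 = 5, q_1 = 1*1 + 0 = 1.
  i=2: a_2=11, p_2 = 11*5 + 4 = 59, q_2 = 11*1 + 1 = 12.
  i=3: a_3=1, p_3 = 1*59 + 5 = 64, q_3 = 1*12 + 1 = 13.
q_3 = 13 > 12, so the last convergent with denominator <= 12 is p_2/q_2 = 59/12.
The closest fraction with denominator <= 12 is either p_2/q_2 or the intermediate fraction (k*p_2 + p_1)/(k*q_2 + q_1) with the largest k >= 1 whose denominator stays <= 12; these approach x as k grows, and every other convergent or intermediate fraction in range is farther away.
Largest k: floor((12 - q_1)/q_2) = floor((12 - 1)/12) = 0.
Since k = 0, no intermediate fraction beyond p_2/q_2 has denominator <= 12, so the convergent 59/12 is the closest (its error is |187*12 - 59*38|/(38*12) = 2/456).

59/12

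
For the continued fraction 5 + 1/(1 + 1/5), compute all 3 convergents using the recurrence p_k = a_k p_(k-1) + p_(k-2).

Using the convergent recurrence p_i = a_i*p_{i-1} + p_{i-2}, q_i = a_i*q_{i-1} + q_{i-2} with p_{-2}=0, p_{-1}=1, q_{-2}=1, q_{-1}=0:
  i=0: a_0=5, p_0 = 5*1 + 0 = 5, q_0 = 5*0 + 1 = 1.
  i=1: a_1=1, p_1 = 1*5 + 1 = 6, q_1 = 1*1 + 0 = 1.
  i=2: a_2=5, p_2 = 5*6 + 5 = 35, q_2 = 5*1 + 1 = 6.

5/1, 6/1, 35/6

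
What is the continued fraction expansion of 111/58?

[1; 1, 10, 1, 1, 2]

Run the Euclidean algorithm on 111 and 58; the successive quotients are the partial quotients a_0, a_1, ... (each step inverts the fractional part left over by the previous one):
  111 = 1*58 + 53, so a_0 = 1.
  58 = 1*53 + 5, so a_1 = 1.
  53 = 10*5 + 3, so a_2 = 10.
  5 = 1*3 + 2, so a_3 = 1.
  3 = 1*2 + 1, so a_4 = 1.
  2 = 2*1 + 0, so a_5 = 2.
The remainder reaches 0 after 6 divisions, so the expansion has 6 partial quotients, read off in order.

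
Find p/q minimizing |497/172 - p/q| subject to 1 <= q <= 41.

26/9

Expand x = 497/172 as a continued fraction with the Euclidean algorithm:
  497 = 2*172 + 153, so a_0 = 2.
  172 = 1*153 + 19, so a_1 = 1.
  153 = 8*19 + 1, so a_2 = 8.
  19 = 19*1 + 0, so a_3 = 19.
so x = [2; 1, 8, 19].
Convergents (p_i = a_i*p_{i-1} + p_{i-2}, q_i = a_i*q_{i-1} + q_{i-2} with p_{-2}=0, p_{-1}=1, q_{-2}=1, q_{-1}=0), until the denominator exceeds 41:
  i=0: a_0=2, p_0 = 2*1 + 0 = 2, q_0 = 2*0 + 1 = 1.
  i=1: a_1=1, p_1 = 1*2 + 1 = 3, q_1 = 1*1 + 0 = 1.
  i=2: a_2=8, p_2 = 8*3 + 2 = 26, q_2 = 8*1 + 1 = 9.
  i=3: a_3=19, p_3 = 19*26 + 3 = 497, q_3 = 19*9 + 1 = 172.
q_3 = 172 > 41, so the last convergent with denominator <= 41 is p_2/q_2 = 26/9.
The closest fraction with denominator <= 41 is either p_2/q_2 or the intermediate fraction (k*p_2 + p_1)/(k*q_2 + q_1) with the largest k >= 1 whose denominator stays <= 41; these approach x as k grows, and every other convergent or intermediate fraction in range is farther away.
Largest k: floor((41 - q_1)/q_2) = floor((41 - 1)/9) = 4.
That gives (4*26 + 3)/(4*9 + 1) = 107/37.
Compare the errors: |x - 26/9| = |497*9 - 26*172|/(172*9) = 1/1548, and |x - 107/37| = |497*37 - 107*172|/(172*37) = 15/6364.
Cross-multiplying, 1*6364 = 6364 < 23220 = 15*1548, so 1/1548 is smaller: the convergent 26/9 is closer to x than 107/37.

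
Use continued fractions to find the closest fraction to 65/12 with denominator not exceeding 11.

Expand x = 65/12 as a continued fraction with the Euclidean algorithm:
  65 = 5*12 + 5, so a_0 = 5.
  12 = 2*5 + 2, so a_1 = 2.
  5 = 2*2 + 1, so a_2 = 2.
  2 = 2*1 + 0, so a_3 = 2.
so x = [5; 2, 2, 2].
Convergents (p_i = a_i*p_{i-1} + p_{i-2}, q_i = a_i*q_{i-1} + q_{i-2} with p_{-2}=0, p_{-1}=1, q_{-2}=1, q_{-1}=0), until the denominator exceeds 11:
  i=0: a_0=5, p_0 = 5*1 + 0 = 5, q_0 = 5*0 + 1 = 1.
  i=1: a_1=2, p_1 = 2*5 + 1 = 11, q_1 = 2*1 + 0 = 2.
  i=2: a_2=2, p_2 = 2*11 + 5 = 27, q_2 = 2*2 + 1 = 5.
  i=3: a_3=2, p_3 = 2*27 + 11 = 65, q_3 = 2*5 + 2 = 12.
q_3 = 12 > 11, so the last convergent with denominator <= 11 is p_2/q_2 = 27/5.
The closest fraction with denominator <= 11 is either p_2/q_2 or the intermediate fraction (k*p_2 + p_1)/(k*q_2 + q_1) with the largest k >= 1 whose denominator stays <= 11; these approach x as k grows, and every other convergent or intermediate fraction in range is farther away.
Largest k: floor((11 - q_1)/q_2) = floor((11 - 2)/5) = 1.
That gives (1*27 + 11)/(1*5 + 2) = 38/7.
Compare the errors: |x - 27/5| = |65*5 - 27*12|/(12*5) = 1/60, and |x - 38/7| = |65*7 - 38*12|/(12*7) = 1/84.
Cross-multiplying, 1*60 = 60 < 84 = 1*84, so 1/84 is smaller: the intermediate fraction 38/7 is closer to x than 27/5.

38/7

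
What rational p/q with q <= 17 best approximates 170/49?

Expand x = 170/49 as a continued fraction with the Euclidean algorithm:
  170 = 3*49 + 23, so a_0 = 3.
  49 = 2*23 + 3, so a_1 = 2.
  23 = 7*3 + 2, so a_2 = 7.
  3 = 1*2 + 1, so a_3 = 1.
  2 = 2*1 + 0, so a_4 = 2.
so x = [3; 2, 7, 1, 2].
Convergents (p_i = a_i*p_{i-1} + p_{i-2}, q_i = a_i*q_{i-1} + q_{i-2} with p_{-2}=0, p_{-1}=1, q_{-2}=1, q_{-1}=0), until the denominator exceeds 17:
  i=0: a_0=3, p_0 = 3*1 + 0 = 3, q_0 = 3*0 + 1 = 1.
  i=1: a_1=2, p_1 = 2*3 + 1 = 7, q_1 = 2*1 + 0 = 2.
  i=2: a_2=7, p_2 = 7*7 + 3 = 52, q_2 = 7*2 + 1 = 15.
  i=3: a_3=1, p_3 = 1*52 + 7 = 59, q_3 = 1*15 + 2 = 17.
  i=4: a_4=2, p_4 = 2*59 + 52 = 170, q_4 = 2*17 + 15 = 49.
q_4 = 49 > 17, so the last convergent with denominator <= 17 is p_3/q_3 = 59/17.
The closest fraction with denominator <= 17 is either p_3/q_3 or the intermediate fraction (k*p_3 + p_2)/(k*q_3 + q_2) with the largest k >= 1 whose denominator stays <= 17; these approach x as k grows, and every other convergent or intermediate fraction in range is farther away.
Largest k: floor((17 - q_2)/q_3) = floor((17 - 15)/17) = 0.
Since k = 0, no intermediate fraction beyond p_3/q_3 has denominator <= 17, so the convergent 59/17 is the closest (its error is |170*17 - 59*49|/(49*17) = 1/833).

59/17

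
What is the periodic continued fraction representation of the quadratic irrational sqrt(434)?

Write x_i = (sqrt(434) + m_i)/d_i with (m_0, d_0) = (0, 1). a_0 = floor(sqrt(434)) = 20, since 20^2 = 400 <= 434 < 441 = 21^2.
Iterate m_{i+1} = d_i*a_i - m_i, d_{i+1} = (434 - m_{i+1}^2)/d_i, a_{i+1} = floor((a_0 + m_{i+1})/d_{i+1}):
  m_1 = 1*20 - 0 = 20, d_1 = (434 - 20^2)/1 = 34/1 = 34, a_1 = floor((20 + 20)/34) = 1.
  m_2 = 34*1 - 20 = 14, d_2 = (434 - 14^2)/34 = 238/34 = 7, a_2 = floor((20 + 14)/7) = 4.
  m_3 = 7*4 - 14 = 14, d_3 = (434 - 14^2)/7 = 238/7 = 34, a_3 = floor((20 + 14)/34) = 1.
  m_4 = 34*1 - 14 = 20, d_4 = (434 - 20^2)/34 = 34/34 = 1, a_4 = floor((20 + 20)/1) = 40.
  m_5 = 1*40 - 20 = 20, d_5 = (434 - 20^2)/1 = 34/1 = 34: (m_5, d_5) = (m_1, d_1) = (20, 34), so from here the quotients repeat a_1, ..., a_4; the period length is 4.
Hence the expansion of sqrt(434) is a_0 = 20 followed by the repeating block 1, 4, 1, 40 (period 4).

[20; (1, 4, 1, 40)]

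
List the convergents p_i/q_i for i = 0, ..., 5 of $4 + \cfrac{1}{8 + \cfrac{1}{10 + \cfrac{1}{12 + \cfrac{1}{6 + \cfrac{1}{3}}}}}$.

4/1, 33/8, 334/81, 4041/980, 24580/5961, 77781/18863

Using the convergent recurrence p_i = a_i*p_{i-1} + p_{i-2}, q_i = a_i*q_{i-1} + q_{i-2} with p_{-2}=0, p_{-1}=1, q_{-2}=1, q_{-1}=0:
  i=0: a_0=4, p_0 = 4*1 + 0 = 4, q_0 = 4*0 + 1 = 1.
  i=1: a_1=8, p_1 = 8*4 + 1 = 33, q_1 = 8*1 + 0 = 8.
  i=2: a_2=10, p_2 = 10*33 + 4 = 334, q_2 = 10*8 + 1 = 81.
  i=3: a_3=12, p_3 = 12*334 + 33 = 4041, q_3 = 12*81 + 8 = 980.
  i=4: a_4=6, p_4 = 6*4041 + 334 = 24580, q_4 = 6*980 + 81 = 5961.
  i=5: a_5=3, p_5 = 3*24580 + 4041 = 77781, q_5 = 3*5961 + 980 = 18863.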